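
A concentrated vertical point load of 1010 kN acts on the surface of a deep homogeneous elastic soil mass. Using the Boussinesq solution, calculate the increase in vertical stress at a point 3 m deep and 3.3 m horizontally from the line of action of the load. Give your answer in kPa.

Δσ_z ≈ 7.38 kPa

Boussinesq vertical stress below a point load on an elastic half-space:
Δσ_z = 3P/(2πz²) · [1 + (r/z)²]^(−5/2)
r/z = 3.3/3 = 1.1; [1+(r/z)²]^(−5/2) = 0.13773.
Δσ_z = 3×1010/(2π×3²) × 0.13773 = 53.582 × 0.13773 = 7.38 kPa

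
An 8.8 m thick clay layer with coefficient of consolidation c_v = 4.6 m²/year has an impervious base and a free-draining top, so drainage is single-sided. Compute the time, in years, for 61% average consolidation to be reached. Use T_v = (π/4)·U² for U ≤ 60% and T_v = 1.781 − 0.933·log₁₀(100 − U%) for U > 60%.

Drainage path length: H_d = H = 8.8 m (single drainage).
U > 60%: T_v = 1.781 − 0.933·log₁₀(100 − 61) = 0.29654.
t = T_v·H_d²/c_v = 0.29654×8.8²/4.6 = 4.992 years.

t ≈ 4.99 years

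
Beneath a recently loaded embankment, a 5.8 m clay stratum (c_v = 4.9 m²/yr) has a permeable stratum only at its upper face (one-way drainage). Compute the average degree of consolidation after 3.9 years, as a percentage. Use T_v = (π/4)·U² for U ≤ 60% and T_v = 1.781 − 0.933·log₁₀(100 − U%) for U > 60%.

U ≈ 80 %

Drainage path length: H_d = H = 5.8 m (single drainage).
T_v = c_v·t/H_d² = 4.9×3.9/5.8² = 0.56807.
T_v = 0.56807 corresponds to the U > 60% branch:
U = 1 − 10^((1.781 − T_v)/0.933)/100 = 0.8005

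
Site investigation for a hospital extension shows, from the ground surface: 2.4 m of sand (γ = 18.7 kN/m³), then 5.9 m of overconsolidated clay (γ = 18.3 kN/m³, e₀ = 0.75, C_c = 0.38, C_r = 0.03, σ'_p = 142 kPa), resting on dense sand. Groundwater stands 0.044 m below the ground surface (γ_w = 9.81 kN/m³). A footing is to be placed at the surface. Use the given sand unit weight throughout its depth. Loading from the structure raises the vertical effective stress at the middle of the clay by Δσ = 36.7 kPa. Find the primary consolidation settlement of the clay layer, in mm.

Mid-depth of clay below the ground surface: z = 2.4 + 5.9/2 = 5.35 m.
Total vertical stress at mid-clay: σ_v = 18.7×2.4 + 18.3×2.95 = 98.865 kPa.
Pore pressure: u = 9.81×(5.35 − 0.044) = 52.052 kPa.
Initial effective stress: σ'_0 = σ_v − u = 98.865 − 52.052 = 46.813 kPa.
Final effective stress: σ'_f = 46.813 + 36.7 = 83.513 kPa.
σ'_f = 83.513 ≤ σ'_p = 142 kPa, so the clay remains overconsolidated and only the recompression index applies:
S_c = C_r·H/(1+e₀)·log₁₀(σ'_f/σ'_0) = 0.03×5.9/1.75×log₁₀(83.513/46.813)
    = 0.10114 × 0.25139 = 0.02543 m

S_c ≈ 25.4 mm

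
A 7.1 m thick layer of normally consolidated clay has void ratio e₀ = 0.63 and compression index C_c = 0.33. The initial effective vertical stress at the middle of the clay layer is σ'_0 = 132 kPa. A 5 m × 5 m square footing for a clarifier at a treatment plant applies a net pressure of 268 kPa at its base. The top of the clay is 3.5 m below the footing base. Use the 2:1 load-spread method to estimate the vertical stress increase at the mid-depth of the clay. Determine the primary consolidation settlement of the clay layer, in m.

Mid-depth of clay below the footing base: z = 3.5 + 7.1/2 = 7.05 m.
Stress increase at mid-clay by the 2:1 spreading method:
Δσ = qBL/((B+z)(L+z)) = 268×5×5/((5+7.05)(5+7.05)) = 46.142 kPa
Final effective stress: σ'_f = σ'_0 + Δσ = 132 + 46.142 = 178.14 kPa.
Normally consolidated clay, so the full stress increment lies on the virgin compression line:
S_c = C_c·H/(1+e₀)·log₁₀(σ'_f/σ'_0) = 0.33×7.1/(1+0.63)×log₁₀(178.14/132)
    = 1.4374 × 0.13019 = 0.1871 m

S_c ≈ 0.187 m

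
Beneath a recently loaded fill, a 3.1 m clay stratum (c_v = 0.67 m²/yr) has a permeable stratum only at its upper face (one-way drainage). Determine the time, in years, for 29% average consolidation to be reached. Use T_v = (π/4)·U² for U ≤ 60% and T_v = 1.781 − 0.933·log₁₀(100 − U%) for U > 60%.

t ≈ 0.947 years

Drainage path length: H_d = H = 3.1 m (single drainage).
U ≤ 60%: T_v = (π/4)·U² = (π/4)×0.29² = 0.066052.
t = T_v·H_d²/c_v = 0.066052×3.1²/0.67 = 0.9474 years.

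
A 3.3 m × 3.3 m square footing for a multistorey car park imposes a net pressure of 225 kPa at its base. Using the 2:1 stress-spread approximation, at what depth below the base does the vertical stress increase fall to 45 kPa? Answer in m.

z ≈ 4.08 m

2:1 spreading — at depth z the loaded area has grown by z in each plan dimension:
qB²/(B+z)² = Δσ_z ⇒ z = B(√(q/Δσ_z) − 1) = 3.3×(√(225/45) − 1) = 4.079 m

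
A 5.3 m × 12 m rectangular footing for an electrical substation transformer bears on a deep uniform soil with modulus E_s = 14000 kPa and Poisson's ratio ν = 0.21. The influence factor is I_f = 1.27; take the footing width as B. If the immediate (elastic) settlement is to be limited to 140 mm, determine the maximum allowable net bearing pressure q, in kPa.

q ≈ 305 kPa

S_e = q·B·(1−ν²)/E_s · I_f  ⇒  q = S_e·E_s / (B·(1−ν²)·I_f).
q = 0.14 × 14000 / (5.3 × 0.9559 × 1.27) = 304.6 kPa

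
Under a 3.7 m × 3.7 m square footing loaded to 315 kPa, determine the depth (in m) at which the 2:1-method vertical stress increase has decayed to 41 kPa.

2:1 spreading — at depth z the loaded area has grown by z in each plan dimension:
qB²/(B+z)² = Δσ_z ⇒ z = B(√(q/Δσ_z) − 1) = 3.7×(√(315/41) − 1) = 6.556 m

z ≈ 6.56 m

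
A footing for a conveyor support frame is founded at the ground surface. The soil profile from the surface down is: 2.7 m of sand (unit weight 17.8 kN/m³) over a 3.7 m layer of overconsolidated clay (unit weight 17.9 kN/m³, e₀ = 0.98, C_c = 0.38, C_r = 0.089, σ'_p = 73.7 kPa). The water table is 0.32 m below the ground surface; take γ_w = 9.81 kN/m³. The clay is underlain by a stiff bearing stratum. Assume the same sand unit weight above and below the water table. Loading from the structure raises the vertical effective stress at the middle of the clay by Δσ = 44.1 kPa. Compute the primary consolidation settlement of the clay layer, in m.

Mid-depth of clay below the ground surface: z = 2.7 + 3.7/2 = 4.55 m.
Total vertical stress at mid-clay: σ_v = 17.8×2.7 + 17.9×1.85 = 81.175 kPa.
Pore pressure: u = 9.81×(4.55 − 0.32) = 41.496 kPa.
Initial effective stress: σ'_0 = σ_v − u = 81.175 − 41.496 = 39.679 kPa.
Final effective stress: σ'_f = 39.679 + 44.1 = 83.779 kPa.
σ'_f = 83.779 > σ'_p = 73.7 kPa, so the stress path crosses the preconsolidation pressure — recompression up to σ'_p, then virgin compression beyond:
S_c = H/(1+e₀)·[C_r·log₁₀(σ'_p/σ'_0) + C_c·log₁₀(σ'_f/σ'_p)]
    = 3.7/1.98 × [0.089×log₁₀(73.7/39.679) + 0.38×log₁₀(83.779/73.7)]
    = 1.8687 × [0.023933 + 0.021154] = 0.08425 m

S_c ≈ 0.0843 m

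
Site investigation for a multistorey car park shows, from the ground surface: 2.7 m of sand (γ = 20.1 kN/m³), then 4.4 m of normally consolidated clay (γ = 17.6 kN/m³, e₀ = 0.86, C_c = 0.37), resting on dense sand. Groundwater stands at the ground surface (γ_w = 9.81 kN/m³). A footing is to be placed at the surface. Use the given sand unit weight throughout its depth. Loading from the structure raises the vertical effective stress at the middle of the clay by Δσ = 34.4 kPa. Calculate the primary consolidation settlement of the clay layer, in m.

S_c ≈ 0.216 m

Mid-depth of clay below the ground surface: z = 2.7 + 4.4/2 = 4.9 m.
Total vertical stress at mid-clay: σ_v = 20.1×2.7 + 17.6×2.2 = 92.99 kPa.
Pore pressure: u = 9.81×(4.9 − 0) = 48.069 kPa.
Initial effective stress: σ'_0 = σ_v − u = 92.99 − 48.069 = 44.921 kPa.
Final effective stress: σ'_f = σ'_0 + Δσ = 44.921 + 34.4 = 79.321 kPa.
Normally consolidated clay, so the full stress increment lies on the virgin compression line:
S_c = C_c·H/(1+e₀)·log₁₀(σ'_f/σ'_0) = 0.37×4.4/(1+0.86)×log₁₀(79.321/44.921)
    = 0.87527 × 0.24694 = 0.2161 m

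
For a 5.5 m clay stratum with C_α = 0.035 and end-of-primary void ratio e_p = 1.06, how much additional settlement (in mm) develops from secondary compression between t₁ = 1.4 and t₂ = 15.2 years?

Secondary compression: S_s = C_α·H/(1+e_p)·log₁₀(t₂/t₁)
S_s = 0.035×5.5/(1+1.06)×log₁₀(15.2/1.4)
    = 0.09345 × 1.036 = 0.09678 m

S_s ≈ 96.8 mm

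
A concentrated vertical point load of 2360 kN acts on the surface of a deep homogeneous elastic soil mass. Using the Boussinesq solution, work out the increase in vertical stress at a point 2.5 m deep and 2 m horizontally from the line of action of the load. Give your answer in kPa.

Δσ_z ≈ 52.3 kPa

Boussinesq vertical stress below a point load on an elastic half-space:
Δσ_z = 3P/(2πz²) · [1 + (r/z)²]^(−5/2)
r/z = 2/2.5 = 0.8; [1+(r/z)²]^(−5/2) = 0.29033.
Δσ_z = 3×2360/(2π×2.5²) × 0.29033 = 180.29 × 0.29033 = 52.34 kPa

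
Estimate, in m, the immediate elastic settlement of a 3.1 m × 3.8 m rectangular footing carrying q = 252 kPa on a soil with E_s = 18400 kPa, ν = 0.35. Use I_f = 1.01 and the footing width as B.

Immediate (elastic) settlement: S_e = q·B·(1−ν²)/E_s · I_f.
S_e = 252 × 3.1 × (1 − 0.35²) / 18400 × 1.01
    = 252 × 3.1 × 0.8775 / 18400 × 1.01
    = 0.03763 m

S_e ≈ 0.0376 m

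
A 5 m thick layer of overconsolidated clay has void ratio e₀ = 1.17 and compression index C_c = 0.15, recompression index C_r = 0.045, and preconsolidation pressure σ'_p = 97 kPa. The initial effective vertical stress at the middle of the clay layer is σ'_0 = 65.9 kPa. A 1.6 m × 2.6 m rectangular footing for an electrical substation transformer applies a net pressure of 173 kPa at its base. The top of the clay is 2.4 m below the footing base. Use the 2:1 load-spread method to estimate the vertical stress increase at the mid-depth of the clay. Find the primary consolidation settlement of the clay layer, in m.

Mid-depth of clay below the footing base: z = 2.4 + 5/2 = 4.9 m.
Stress increase at mid-clay by the 2:1 spreading method:
Δσ = qBL/((B+z)(L+z)) = 173×1.6×2.6/((1.6+4.9)(2.6+4.9)) = 14.763 kPa
Final effective stress: σ'_f = 65.9 + 14.763 = 80.663 kPa.
σ'_f = 80.663 ≤ σ'_p = 97 kPa, so the clay remains overconsolidated and only the recompression index applies:
S_c = C_r·H/(1+e₀)·log₁₀(σ'_f/σ'_0) = 0.045×5/2.17×log₁₀(80.663/65.9)
    = 0.10368 × 0.087789 = 0.009102 m

S_c ≈ 0.0091 m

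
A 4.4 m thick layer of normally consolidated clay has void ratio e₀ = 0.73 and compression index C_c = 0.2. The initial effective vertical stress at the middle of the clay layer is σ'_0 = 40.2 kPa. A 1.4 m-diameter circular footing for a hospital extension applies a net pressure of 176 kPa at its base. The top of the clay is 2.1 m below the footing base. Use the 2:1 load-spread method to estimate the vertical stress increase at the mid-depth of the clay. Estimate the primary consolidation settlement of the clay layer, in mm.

Mid-depth of clay below the footing base: z = 2.1 + 4.4/2 = 4.3 m.
Stress increase at mid-clay by the 2:1 spreading method:
Δσ ≈ qD²/(D+z)² = 176×1.4²/(1.4+4.3)² = 10.617 kPa
Final effective stress: σ'_f = σ'_0 + Δσ = 40.2 + 10.617 = 50.817 kPa.
Normally consolidated clay, so the full stress increment lies on the virgin compression line:
S_c = C_c·H/(1+e₀)·log₁₀(σ'_f/σ'_0) = 0.2×4.4/(1+0.73)×log₁₀(50.817/40.2)
    = 0.50867 × 0.10178 = 0.05177 m

S_c ≈ 51.8 mm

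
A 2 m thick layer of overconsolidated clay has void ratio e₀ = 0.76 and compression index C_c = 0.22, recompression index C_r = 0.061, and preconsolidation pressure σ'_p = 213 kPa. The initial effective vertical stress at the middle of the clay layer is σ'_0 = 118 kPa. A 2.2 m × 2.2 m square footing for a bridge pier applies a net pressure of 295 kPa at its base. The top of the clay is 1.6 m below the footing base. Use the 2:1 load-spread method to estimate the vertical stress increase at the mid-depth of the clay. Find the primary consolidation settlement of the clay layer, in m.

Mid-depth of clay below the footing base: z = 1.6 + 2/2 = 2.6 m.
Stress increase at mid-clay by the 2:1 spreading method:
Δσ = qBL/((B+z)(L+z)) = 295×2.2×2.2/((2.2+2.6)(2.2+2.6)) = 61.97 kPa
Final effective stress: σ'_f = 118 + 61.97 = 179.97 kPa.
σ'_f = 179.97 ≤ σ'_p = 213 kPa, so the clay remains overconsolidated and only the recompression index applies:
S_c = C_r·H/(1+e₀)·log₁₀(σ'_f/σ'_0) = 0.061×2/1.76×log₁₀(179.97/118)
    = 0.06932 × 0.18332 = 0.01271 m

S_c ≈ 0.0127 m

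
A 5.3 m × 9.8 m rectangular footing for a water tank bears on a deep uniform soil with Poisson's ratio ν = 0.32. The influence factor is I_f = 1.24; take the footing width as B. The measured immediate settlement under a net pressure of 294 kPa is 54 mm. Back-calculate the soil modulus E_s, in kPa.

E_s ≈ 32100 kPa

S_e = q·B·(1−ν²)/E_s · I_f  ⇒  E_s = q·B·(1−ν²)·I_f / S_e.
E_s = 294 × 5.3 × 0.8976 × 1.24 / 0.054 = 32120 kPa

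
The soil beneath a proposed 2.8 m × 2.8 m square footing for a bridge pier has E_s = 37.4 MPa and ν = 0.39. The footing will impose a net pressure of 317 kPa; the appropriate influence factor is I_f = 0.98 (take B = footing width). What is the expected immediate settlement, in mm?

S_e ≈ 19.7 mm

Immediate (elastic) settlement: S_e = q·B·(1−ν²)/E_s · I_f.
E_s = 37.4 MPa = 37400 kPa.
S_e = 317 × 2.8 × (1 − 0.39²) / 37400 × 0.98
    = 317 × 2.8 × 0.8479 / 37400 × 0.98
    = 0.01972 m = 19.72 mm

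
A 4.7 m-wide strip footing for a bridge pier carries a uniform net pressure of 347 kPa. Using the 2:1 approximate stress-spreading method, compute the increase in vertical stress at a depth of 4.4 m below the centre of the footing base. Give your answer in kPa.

By the 2:1 method the load spreads at 1 horizontal : 2 vertical, so at depth z the loaded area has grown by z in each plan dimension:
Δσ = qB/(B+z) = 347×4.7/(4.7+4.4) = 179.22 kPa

Δσ_z ≈ 179 kPa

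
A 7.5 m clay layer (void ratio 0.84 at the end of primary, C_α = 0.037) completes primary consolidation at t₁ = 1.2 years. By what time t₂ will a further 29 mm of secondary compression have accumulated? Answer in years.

t₂ ≈ 1.87 years

S_s = C_α·H/(1+e_p)·log₁₀(t₂/t₁) ⇒ log₁₀(t₂/t₁) = S_s·(1+e_p)/(C_α·H).
log₁₀(t₂/t₁) = 0.029 × (1+0.84) / (0.037×7.5) = 0.1923
t₂ = t₁ × 10^0.1923 = 1.2 × 1.557 = 1.868 years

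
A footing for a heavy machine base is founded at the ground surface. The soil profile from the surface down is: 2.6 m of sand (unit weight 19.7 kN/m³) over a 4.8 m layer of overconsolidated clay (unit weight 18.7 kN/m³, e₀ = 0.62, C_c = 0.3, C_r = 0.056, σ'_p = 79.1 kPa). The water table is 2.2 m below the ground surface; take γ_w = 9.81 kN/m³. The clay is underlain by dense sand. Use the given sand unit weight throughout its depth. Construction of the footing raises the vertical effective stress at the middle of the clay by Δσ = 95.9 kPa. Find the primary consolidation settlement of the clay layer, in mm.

Mid-depth of clay below the ground surface: z = 2.6 + 4.8/2 = 5 m.
Total vertical stress at mid-clay: σ_v = 19.7×2.6 + 18.7×2.4 = 96.1 kPa.
Pore pressure: u = 9.81×(5 − 2.2) = 27.468 kPa.
Initial effective stress: σ'_0 = σ_v − u = 96.1 − 27.468 = 68.632 kPa.
Final effective stress: σ'_f = 68.632 + 95.9 = 164.53 kPa.
σ'_f = 164.53 > σ'_p = 79.1 kPa, so the stress path crosses the preconsolidation pressure — recompression up to σ'_p, then virgin compression beyond:
S_c = H/(1+e₀)·[C_r·log₁₀(σ'_p/σ'_0) + C_c·log₁₀(σ'_f/σ'_p)]
    = 4.8/1.62 × [0.056×log₁₀(79.1/68.632) + 0.3×log₁₀(164.53/79.1)]
    = 2.963 × [0.0034524 + 0.095421] = 0.293 m

S_c ≈ 293 mm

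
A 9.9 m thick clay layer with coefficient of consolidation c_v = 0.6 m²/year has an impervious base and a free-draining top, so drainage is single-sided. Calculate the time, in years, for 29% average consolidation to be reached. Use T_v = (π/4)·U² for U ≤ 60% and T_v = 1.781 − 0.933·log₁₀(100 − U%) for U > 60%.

Drainage path length: H_d = H = 9.9 m (single drainage).
U ≤ 60%: T_v = (π/4)·U² = (π/4)×0.29² = 0.066052.
t = T_v·H_d²/c_v = 0.066052×9.9²/0.6 = 10.79 years.

t ≈ 10.8 years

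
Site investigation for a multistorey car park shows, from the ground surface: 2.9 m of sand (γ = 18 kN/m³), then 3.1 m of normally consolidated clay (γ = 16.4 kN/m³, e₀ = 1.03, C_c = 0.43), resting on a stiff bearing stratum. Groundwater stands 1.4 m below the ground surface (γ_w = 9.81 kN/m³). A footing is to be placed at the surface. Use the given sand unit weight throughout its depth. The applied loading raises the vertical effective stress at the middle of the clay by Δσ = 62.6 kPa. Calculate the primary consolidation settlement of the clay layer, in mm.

Mid-depth of clay below the ground surface: z = 2.9 + 3.1/2 = 4.45 m.
Total vertical stress at mid-clay: σ_v = 18×2.9 + 16.4×1.55 = 77.62 kPa.
Pore pressure: u = 9.81×(4.45 − 1.4) = 29.921 kPa.
Initial effective stress: σ'_0 = σ_v − u = 77.62 − 29.921 = 47.699 kPa.
Final effective stress: σ'_f = σ'_0 + Δσ = 47.699 + 62.6 = 110.3 kPa.
Normally consolidated clay, so the full stress increment lies on the virgin compression line:
S_c = C_c·H/(1+e₀)·log₁₀(σ'_f/σ'_0) = 0.43×3.1/(1+1.03)×log₁₀(110.3/47.699)
    = 0.65665 × 0.36407 = 0.2391 m

S_c ≈ 239 mm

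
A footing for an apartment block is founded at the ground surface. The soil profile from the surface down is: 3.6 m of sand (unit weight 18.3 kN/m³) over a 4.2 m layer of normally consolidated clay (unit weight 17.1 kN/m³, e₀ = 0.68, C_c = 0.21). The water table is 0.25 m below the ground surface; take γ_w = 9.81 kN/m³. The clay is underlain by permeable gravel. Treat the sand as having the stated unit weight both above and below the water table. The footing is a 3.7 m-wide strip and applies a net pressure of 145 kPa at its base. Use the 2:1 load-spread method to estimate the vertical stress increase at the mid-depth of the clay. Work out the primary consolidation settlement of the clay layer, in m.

Mid-depth of clay below the ground surface: z = 3.6 + 4.2/2 = 5.7 m.
Total vertical stress at mid-clay: σ_v = 18.3×3.6 + 17.1×2.1 = 101.79 kPa.
Pore pressure: u = 9.81×(5.7 − 0.25) = 53.465 kPa.
Initial effective stress: σ'_0 = σ_v − u = 101.79 − 53.465 = 48.325 kPa.
Stress increase at mid-clay by the 2:1 spreading method:
Δσ = qB/(B+z) = 145×3.7/(3.7+5.7) = 57.074 kPa
Final effective stress: σ'_f = σ'_0 + Δσ = 48.325 + 57.074 = 105.4 kPa.
Normally consolidated clay, so the full stress increment lies on the virgin compression line:
S_c = C_c·H/(1+e₀)·log₁₀(σ'_f/σ'_0) = 0.21×4.2/(1+0.68)×log₁₀(105.4/48.325)
    = 0.525 × 0.33867 = 0.1778 m

S_c ≈ 0.178 m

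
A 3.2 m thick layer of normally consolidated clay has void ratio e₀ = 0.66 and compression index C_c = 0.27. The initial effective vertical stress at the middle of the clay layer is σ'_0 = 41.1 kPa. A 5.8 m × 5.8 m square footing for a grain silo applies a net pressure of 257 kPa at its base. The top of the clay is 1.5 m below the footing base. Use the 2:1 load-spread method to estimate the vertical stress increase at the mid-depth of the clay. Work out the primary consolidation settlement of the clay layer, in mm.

Mid-depth of clay below the footing base: z = 1.5 + 3.2/2 = 3.1 m.
Stress increase at mid-clay by the 2:1 spreading method:
Δσ = qBL/((B+z)(L+z)) = 257×5.8×5.8/((5.8+3.1)(5.8+3.1)) = 109.15 kPa
Final effective stress: σ'_f = σ'_0 + Δσ = 41.1 + 109.15 = 150.25 kPa.
Normally consolidated clay, so the full stress increment lies on the virgin compression line:
S_c = C_c·H/(1+e₀)·log₁₀(σ'_f/σ'_0) = 0.27×3.2/(1+0.66)×log₁₀(150.25/41.1)
    = 0.52048 × 0.56297 = 0.293 m

S_c ≈ 293 mm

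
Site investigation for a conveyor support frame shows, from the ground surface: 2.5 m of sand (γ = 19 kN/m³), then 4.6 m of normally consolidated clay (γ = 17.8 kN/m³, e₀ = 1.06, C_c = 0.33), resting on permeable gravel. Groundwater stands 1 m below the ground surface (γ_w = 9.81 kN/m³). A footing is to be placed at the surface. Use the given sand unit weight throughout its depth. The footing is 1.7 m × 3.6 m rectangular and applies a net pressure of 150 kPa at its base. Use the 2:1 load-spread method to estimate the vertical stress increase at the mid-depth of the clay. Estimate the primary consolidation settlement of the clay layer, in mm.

Mid-depth of clay below the ground surface: z = 2.5 + 4.6/2 = 4.8 m.
Total vertical stress at mid-clay: σ_v = 19×2.5 + 17.8×2.3 = 88.44 kPa.
Pore pressure: u = 9.81×(4.8 − 1) = 37.278 kPa.
Initial effective stress: σ'_0 = σ_v − u = 88.44 − 37.278 = 51.162 kPa.
Stress increase at mid-clay by the 2:1 spreading method:
Δσ = qBL/((B+z)(L+z)) = 150×1.7×3.6/((1.7+4.8)(3.6+4.8)) = 16.813 kPa
Final effective stress: σ'_f = σ'_0 + Δσ = 51.162 + 16.813 = 67.975 kPa.
Normally consolidated clay, so the full stress increment lies on the virgin compression line:
S_c = C_c·H/(1+e₀)·log₁₀(σ'_f/σ'_0) = 0.33×4.6/(1+1.06)×log₁₀(67.975/51.162)
    = 0.73689 × 0.1234 = 0.09093 m

S_c ≈ 90.9 mm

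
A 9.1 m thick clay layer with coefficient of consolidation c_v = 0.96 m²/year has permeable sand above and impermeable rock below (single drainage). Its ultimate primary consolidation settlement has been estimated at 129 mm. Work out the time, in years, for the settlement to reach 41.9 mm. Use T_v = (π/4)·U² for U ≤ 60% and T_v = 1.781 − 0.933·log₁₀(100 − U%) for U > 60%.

Drainage path length: H_d = H = 9.1 m (single drainage).
U = S(t)/S_ult = 41.9/129 = 0.3248.
U ≤ 60%: T_v = (π/4)·U² = (π/4)×0.32481² = 0.082859.
t = T_v·H_d²/c_v = 0.082859×9.1²/0.96 = 7.147 years.

t ≈ 7.15 years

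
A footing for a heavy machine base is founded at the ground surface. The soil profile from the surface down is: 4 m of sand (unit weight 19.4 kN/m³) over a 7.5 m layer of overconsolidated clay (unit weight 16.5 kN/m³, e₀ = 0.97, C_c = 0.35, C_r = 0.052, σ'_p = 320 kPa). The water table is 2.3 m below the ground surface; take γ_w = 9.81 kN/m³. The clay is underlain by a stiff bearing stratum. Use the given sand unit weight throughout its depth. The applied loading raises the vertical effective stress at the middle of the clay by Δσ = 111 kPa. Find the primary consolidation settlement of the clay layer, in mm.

S_c ≈ 71.3 mm

Mid-depth of clay below the ground surface: z = 4 + 7.5/2 = 7.75 m.
Total vertical stress at mid-clay: σ_v = 19.4×4 + 16.5×3.75 = 139.47 kPa.
Pore pressure: u = 9.81×(7.75 − 2.3) = 53.465 kPa.
Initial effective stress: σ'_0 = σ_v − u = 139.47 − 53.465 = 86.005 kPa.
Final effective stress: σ'_f = 86.005 + 111 = 197 kPa.
σ'_f = 197 ≤ σ'_p = 320 kPa, so the clay remains overconsolidated and only the recompression index applies:
S_c = C_r·H/(1+e₀)·log₁₀(σ'_f/σ'_0) = 0.052×7.5/1.97×log₁₀(197/86.005)
    = 0.19797 × 0.35994 = 0.07126 m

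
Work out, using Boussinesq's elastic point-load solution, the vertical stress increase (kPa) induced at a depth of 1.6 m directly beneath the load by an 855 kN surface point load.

Boussinesq vertical stress below a point load on an elastic half-space:
Δσ_z = 3P/(2πz²) · [1 + (r/z)²]^(−5/2)
r/z = 0/1.6 = 0; [1+(r/z)²]^(−5/2) = 1.
Δσ_z = 3×855/(2π×1.6²) × 1 = 159.47 × 1 = 159.5 kPa

Δσ_z ≈ 159 kPa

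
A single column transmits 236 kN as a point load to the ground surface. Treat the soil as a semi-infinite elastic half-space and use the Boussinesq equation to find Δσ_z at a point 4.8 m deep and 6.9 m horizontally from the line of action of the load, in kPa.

Boussinesq vertical stress below a point load on an elastic half-space:
Δσ_z = 3P/(2πz²) · [1 + (r/z)²]^(−5/2)
r/z = 6.9/4.8 = 1.4375; [1+(r/z)²]^(−5/2) = 0.060733.
Δσ_z = 3×236/(2π×4.8²) × 0.060733 = 4.8907 × 0.060733 = 0.297 kPa

Δσ_z ≈ 0.297 kPa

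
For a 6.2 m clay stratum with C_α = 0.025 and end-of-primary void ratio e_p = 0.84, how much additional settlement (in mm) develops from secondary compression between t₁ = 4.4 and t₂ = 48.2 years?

S_s ≈ 87.6 mm

Secondary compression: S_s = C_α·H/(1+e_p)·log₁₀(t₂/t₁)
S_s = 0.025×6.2/(1+0.84)×log₁₀(48.2/4.4)
    = 0.08424 × 1.04 = 0.08757 m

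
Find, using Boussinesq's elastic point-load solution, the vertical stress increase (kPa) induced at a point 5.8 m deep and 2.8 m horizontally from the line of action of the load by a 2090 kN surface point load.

Δσ_z ≈ 17.6 kPa

Boussinesq vertical stress below a point load on an elastic half-space:
Δσ_z = 3P/(2πz²) · [1 + (r/z)²]^(−5/2)
r/z = 2.8/5.8 = 0.48276; [1+(r/z)²]^(−5/2) = 0.5923.
Δσ_z = 3×2090/(2π×5.8²) × 0.5923 = 29.664 × 0.5923 = 17.57 kPa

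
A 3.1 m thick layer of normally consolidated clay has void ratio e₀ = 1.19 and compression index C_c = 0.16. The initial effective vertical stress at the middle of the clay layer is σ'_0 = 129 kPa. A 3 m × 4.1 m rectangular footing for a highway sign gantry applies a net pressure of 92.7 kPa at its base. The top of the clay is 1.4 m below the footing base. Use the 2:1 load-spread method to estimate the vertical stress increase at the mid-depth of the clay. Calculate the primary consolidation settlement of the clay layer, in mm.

S_c ≈ 18.8 mm

Mid-depth of clay below the footing base: z = 1.4 + 3.1/2 = 2.95 m.
Stress increase at mid-clay by the 2:1 spreading method:
Δσ = qBL/((B+z)(L+z)) = 92.7×3×4.1/((3+2.95)(4.1+2.95)) = 27.182 kPa
Final effective stress: σ'_f = σ'_0 + Δσ = 129 + 27.182 = 156.18 kPa.
Normally consolidated clay, so the full stress increment lies on the virgin compression line:
S_c = C_c·H/(1+e₀)·log₁₀(σ'_f/σ'_0) = 0.16×3.1/(1+1.19)×log₁₀(156.18/129)
    = 0.22648 × 0.083036 = 0.01881 m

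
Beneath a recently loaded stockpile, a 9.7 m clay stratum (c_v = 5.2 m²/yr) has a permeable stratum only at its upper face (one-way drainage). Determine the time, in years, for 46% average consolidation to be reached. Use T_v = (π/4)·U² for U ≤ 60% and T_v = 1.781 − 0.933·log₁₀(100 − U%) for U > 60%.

t ≈ 3.01 years

Drainage path length: H_d = H = 9.7 m (single drainage).
U ≤ 60%: T_v = (π/4)·U² = (π/4)×0.46² = 0.16619.
t = T_v·H_d²/c_v = 0.16619×9.7²/5.2 = 3.007 years.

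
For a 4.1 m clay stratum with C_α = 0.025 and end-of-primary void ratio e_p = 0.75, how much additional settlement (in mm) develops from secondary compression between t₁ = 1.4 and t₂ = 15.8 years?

Secondary compression: S_s = C_α·H/(1+e_p)·log₁₀(t₂/t₁)
S_s = 0.025×4.1/(1+0.75)×log₁₀(15.8/1.4)
    = 0.05857 × 1.053 = 0.06165 m

S_s ≈ 61.6 mm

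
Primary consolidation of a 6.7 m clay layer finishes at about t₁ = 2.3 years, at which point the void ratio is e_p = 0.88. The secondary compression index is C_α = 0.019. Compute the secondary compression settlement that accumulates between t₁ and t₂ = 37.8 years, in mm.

Secondary compression: S_s = C_α·H/(1+e_p)·log₁₀(t₂/t₁)
S_s = 0.019×6.7/(1+0.88)×log₁₀(37.8/2.3)
    = 0.06771 × 1.216 = 0.08232 m

S_s ≈ 82.3 mm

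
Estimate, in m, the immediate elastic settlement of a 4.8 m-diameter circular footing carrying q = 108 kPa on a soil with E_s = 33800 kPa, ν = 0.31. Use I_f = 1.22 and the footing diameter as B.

S_e ≈ 0.0169 m

Immediate (elastic) settlement: S_e = q·B·(1−ν²)/E_s · I_f.
S_e = 108 × 4.8 × (1 − 0.31²) / 33800 × 1.22
    = 108 × 4.8 × 0.9039 / 33800 × 1.22
    = 0.01691 m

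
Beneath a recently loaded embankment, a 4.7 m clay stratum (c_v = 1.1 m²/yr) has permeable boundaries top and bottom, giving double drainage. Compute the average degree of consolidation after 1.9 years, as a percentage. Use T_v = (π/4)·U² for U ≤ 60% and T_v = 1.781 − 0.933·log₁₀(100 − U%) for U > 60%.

U ≈ 68.1 %

Drainage path length: H_d = H/2 = 2.35 m (double drainage).
T_v = c_v·t/H_d² = 1.1×1.9/2.35² = 0.37845.
T_v = 0.37845 corresponds to the U > 60% branch:
U = 1 − 10^((1.781 − T_v)/0.933)/100 = 0.6814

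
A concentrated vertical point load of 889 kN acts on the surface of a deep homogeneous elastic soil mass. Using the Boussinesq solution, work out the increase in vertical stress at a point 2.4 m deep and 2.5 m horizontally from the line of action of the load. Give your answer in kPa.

Δσ_z ≈ 11.7 kPa

Boussinesq vertical stress below a point load on an elastic half-space:
Δσ_z = 3P/(2πz²) · [1 + (r/z)²]^(−5/2)
r/z = 2.5/2.4 = 1.0417; [1+(r/z)²]^(−5/2) = 0.15929.
Δσ_z = 3×889/(2π×2.4²) × 0.15929 = 73.692 × 0.15929 = 11.74 kPa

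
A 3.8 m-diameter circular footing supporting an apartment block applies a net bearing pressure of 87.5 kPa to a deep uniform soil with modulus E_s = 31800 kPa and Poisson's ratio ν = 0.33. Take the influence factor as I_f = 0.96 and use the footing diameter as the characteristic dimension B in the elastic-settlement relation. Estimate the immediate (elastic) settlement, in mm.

S_e ≈ 8.94 mm

Immediate (elastic) settlement: S_e = q·B·(1−ν²)/E_s · I_f.
S_e = 87.5 × 3.8 × (1 − 0.33²) / 31800 × 0.96
    = 87.5 × 3.8 × 0.8911 / 31800 × 0.96
    = 0.008945 m = 8.945 mm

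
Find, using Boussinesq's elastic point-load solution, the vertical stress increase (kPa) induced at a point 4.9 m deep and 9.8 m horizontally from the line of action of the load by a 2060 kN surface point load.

Boussinesq vertical stress below a point load on an elastic half-space:
Δσ_z = 3P/(2πz²) · [1 + (r/z)²]^(−5/2)
r/z = 9.8/4.9 = 2; [1+(r/z)²]^(−5/2) = 0.017889.
Δσ_z = 3×2060/(2π×4.9²) × 0.017889 = 40.965 × 0.017889 = 0.7328 kPa

Δσ_z ≈ 0.733 kPa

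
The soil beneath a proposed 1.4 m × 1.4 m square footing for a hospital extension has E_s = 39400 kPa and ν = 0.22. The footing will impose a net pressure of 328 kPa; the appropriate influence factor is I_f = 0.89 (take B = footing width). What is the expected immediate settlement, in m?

Immediate (elastic) settlement: S_e = q·B·(1−ν²)/E_s · I_f.
S_e = 328 × 1.4 × (1 − 0.22²) / 39400 × 0.89
    = 328 × 1.4 × 0.9516 / 39400 × 0.89
    = 0.009871 m

S_e ≈ 0.00987 m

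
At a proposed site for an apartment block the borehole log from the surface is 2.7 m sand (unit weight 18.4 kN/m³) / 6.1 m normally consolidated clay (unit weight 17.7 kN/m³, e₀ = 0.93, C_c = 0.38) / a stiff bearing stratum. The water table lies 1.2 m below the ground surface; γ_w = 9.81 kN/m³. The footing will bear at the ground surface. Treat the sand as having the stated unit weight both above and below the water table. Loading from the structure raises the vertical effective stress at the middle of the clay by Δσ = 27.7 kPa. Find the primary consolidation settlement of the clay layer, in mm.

S_c ≈ 201 mm

Mid-depth of clay below the ground surface: z = 2.7 + 6.1/2 = 5.75 m.
Total vertical stress at mid-clay: σ_v = 18.4×2.7 + 17.7×3.05 = 103.66 kPa.
Pore pressure: u = 9.81×(5.75 − 1.2) = 44.636 kPa.
Initial effective stress: σ'_0 = σ_v − u = 103.66 − 44.636 = 59.024 kPa.
Final effective stress: σ'_f = σ'_0 + Δσ = 59.024 + 27.7 = 86.724 kPa.
Normally consolidated clay, so the full stress increment lies on the virgin compression line:
S_c = C_c·H/(1+e₀)·log₁₀(σ'_f/σ'_0) = 0.38×6.1/(1+0.93)×log₁₀(86.724/59.024)
    = 1.201 × 0.16711 = 0.2007 m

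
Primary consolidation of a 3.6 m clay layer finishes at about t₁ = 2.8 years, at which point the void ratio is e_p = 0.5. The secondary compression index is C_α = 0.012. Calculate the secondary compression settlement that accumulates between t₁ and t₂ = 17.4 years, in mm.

Secondary compression: S_s = C_α·H/(1+e_p)·log₁₀(t₂/t₁)
S_s = 0.012×3.6/(1+0.5)×log₁₀(17.4/2.8)
    = 0.0288 × 0.7934 = 0.02285 m

S_s ≈ 22.8 mm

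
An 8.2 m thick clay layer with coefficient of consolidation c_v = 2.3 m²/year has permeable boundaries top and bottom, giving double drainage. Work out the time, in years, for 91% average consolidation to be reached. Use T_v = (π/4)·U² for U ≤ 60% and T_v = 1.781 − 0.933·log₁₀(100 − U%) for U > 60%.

t ≈ 6.51 years

Drainage path length: H_d = H/2 = 4.1 m (double drainage).
U > 60%: T_v = 1.781 − 0.933·log₁₀(100 − 91) = 0.89069.
t = T_v·H_d²/c_v = 0.89069×4.1²/2.3 = 6.51 years.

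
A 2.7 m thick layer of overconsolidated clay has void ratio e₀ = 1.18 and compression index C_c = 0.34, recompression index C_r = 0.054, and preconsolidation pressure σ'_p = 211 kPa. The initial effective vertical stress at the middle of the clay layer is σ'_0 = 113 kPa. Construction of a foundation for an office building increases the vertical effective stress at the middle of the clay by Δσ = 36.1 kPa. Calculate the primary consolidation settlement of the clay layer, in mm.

S_c ≈ 8.05 mm

Final effective stress: σ'_f = 113 + 36.1 = 149.1 kPa.
σ'_f = 149.1 ≤ σ'_p = 211 kPa, so the clay remains overconsolidated and only the recompression index applies:
S_c = C_r·H/(1+e₀)·log₁₀(σ'_f/σ'_0) = 0.054×2.7/2.18×log₁₀(149.1/113)
    = 0.066879 × 0.1204 = 0.008052 m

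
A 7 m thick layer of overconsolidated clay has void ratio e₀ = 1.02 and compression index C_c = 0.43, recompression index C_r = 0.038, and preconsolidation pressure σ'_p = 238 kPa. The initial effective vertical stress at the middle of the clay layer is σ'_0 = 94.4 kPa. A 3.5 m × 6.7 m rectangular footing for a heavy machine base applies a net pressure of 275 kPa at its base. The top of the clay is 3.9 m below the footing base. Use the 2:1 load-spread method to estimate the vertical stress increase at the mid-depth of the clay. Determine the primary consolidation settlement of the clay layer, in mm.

S_c ≈ 21 mm

Mid-depth of clay below the footing base: z = 3.9 + 7/2 = 7.4 m.
Stress increase at mid-clay by the 2:1 spreading method:
Δσ = qBL/((B+z)(L+z)) = 275×3.5×6.7/((3.5+7.4)(6.7+7.4)) = 41.959 kPa
Final effective stress: σ'_f = 94.4 + 41.959 = 136.36 kPa.
σ'_f = 136.36 ≤ σ'_p = 238 kPa, so the clay remains overconsolidated and only the recompression index applies:
S_c = C_r·H/(1+e₀)·log₁₀(σ'_f/σ'_0) = 0.038×7/2.02×log₁₀(136.36/94.4)
    = 0.13168 × 0.15971 = 0.02103 m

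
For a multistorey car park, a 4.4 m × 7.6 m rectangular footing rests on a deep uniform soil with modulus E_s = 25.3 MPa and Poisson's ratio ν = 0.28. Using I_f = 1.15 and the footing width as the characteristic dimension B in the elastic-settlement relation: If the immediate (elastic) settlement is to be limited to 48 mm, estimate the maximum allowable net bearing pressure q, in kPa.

q ≈ 260 kPa

E_s = 25.3 MPa = 25300 kPa.
S_e = q·B·(1−ν²)/E_s · I_f  ⇒  q = S_e·E_s / (B·(1−ν²)·I_f).
q = 0.048 × 25300 / (4.4 × 0.9216 × 1.15) = 260.4 kPa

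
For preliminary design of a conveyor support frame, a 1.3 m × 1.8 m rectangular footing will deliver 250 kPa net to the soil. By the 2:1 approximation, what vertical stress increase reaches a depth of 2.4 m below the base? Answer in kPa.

By the 2:1 method the load spreads at 1 horizontal : 2 vertical, so at depth z the loaded area has grown by z in each plan dimension:
Δσ = qBL/((B+z)(L+z)) = 250×1.3×1.8/((1.3+2.4)(1.8+2.4)) = 37.645 kPa

Δσ_z ≈ 37.6 kPa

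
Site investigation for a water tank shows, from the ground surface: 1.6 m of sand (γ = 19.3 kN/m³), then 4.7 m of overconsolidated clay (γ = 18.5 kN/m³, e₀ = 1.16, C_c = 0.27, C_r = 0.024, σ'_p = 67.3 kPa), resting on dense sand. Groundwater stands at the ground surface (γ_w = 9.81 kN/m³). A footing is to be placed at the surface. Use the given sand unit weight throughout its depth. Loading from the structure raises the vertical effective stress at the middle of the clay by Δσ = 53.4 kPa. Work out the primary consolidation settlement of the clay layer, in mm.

S_c ≈ 85.8 mm

Mid-depth of clay below the ground surface: z = 1.6 + 4.7/2 = 3.95 m.
Total vertical stress at mid-clay: σ_v = 19.3×1.6 + 18.5×2.35 = 74.355 kPa.
Pore pressure: u = 9.81×(3.95 − 0) = 38.75 kPa.
Initial effective stress: σ'_0 = σ_v − u = 74.355 − 38.75 = 35.605 kPa.
Final effective stress: σ'_f = 35.605 + 53.4 = 89.005 kPa.
σ'_f = 89.005 > σ'_p = 67.3 kPa, so the stress path crosses the preconsolidation pressure — recompression up to σ'_p, then virgin compression beyond:
S_c = H/(1+e₀)·[C_r·log₁₀(σ'_p/σ'_0) + C_c·log₁₀(σ'_f/σ'_p)]
    = 4.7/2.16 × [0.024×log₁₀(67.3/35.605) + 0.27×log₁₀(89.005/67.3)]
    = 2.1759 × [0.0066361 + 0.032778] = 0.08576 m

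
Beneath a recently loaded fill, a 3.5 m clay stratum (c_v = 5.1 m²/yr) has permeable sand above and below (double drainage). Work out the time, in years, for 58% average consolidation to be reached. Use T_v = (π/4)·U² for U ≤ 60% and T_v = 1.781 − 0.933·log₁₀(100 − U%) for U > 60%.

Drainage path length: H_d = H/2 = 1.75 m (double drainage).
U ≤ 60%: T_v = (π/4)·U² = (π/4)×0.58² = 0.26421.
t = T_v·H_d²/c_v = 0.26421×1.75²/5.1 = 0.1587 years.

t ≈ 0.159 years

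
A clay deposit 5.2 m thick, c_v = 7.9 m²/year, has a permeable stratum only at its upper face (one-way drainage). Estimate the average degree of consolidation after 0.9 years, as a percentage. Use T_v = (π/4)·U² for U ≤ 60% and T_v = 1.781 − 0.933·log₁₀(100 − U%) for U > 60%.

U ≈ 57.9 %

Drainage path length: H_d = H = 5.2 m (single drainage).
T_v = c_v·t/H_d² = 7.9×0.9/5.2² = 0.26294.
T_v = 0.26294 corresponds to the U ≤ 60% branch:
U = √(4T_v/π) = 0.5786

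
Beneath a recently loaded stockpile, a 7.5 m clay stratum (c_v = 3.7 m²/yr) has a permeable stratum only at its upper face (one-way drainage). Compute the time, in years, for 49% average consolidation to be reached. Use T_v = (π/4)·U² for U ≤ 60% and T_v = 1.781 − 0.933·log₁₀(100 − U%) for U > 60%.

t ≈ 2.87 years

Drainage path length: H_d = H = 7.5 m (single drainage).
U ≤ 60%: T_v = (π/4)·U² = (π/4)×0.49² = 0.18857.
t = T_v·H_d²/c_v = 0.18857×7.5²/3.7 = 2.867 years.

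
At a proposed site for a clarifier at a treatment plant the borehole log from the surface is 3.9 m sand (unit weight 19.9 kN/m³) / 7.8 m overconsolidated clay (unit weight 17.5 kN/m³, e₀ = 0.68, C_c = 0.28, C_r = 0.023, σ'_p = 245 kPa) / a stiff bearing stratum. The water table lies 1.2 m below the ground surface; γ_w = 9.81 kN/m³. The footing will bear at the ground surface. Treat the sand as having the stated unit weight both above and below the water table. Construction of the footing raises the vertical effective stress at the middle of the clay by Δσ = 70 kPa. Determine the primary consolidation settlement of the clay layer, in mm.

S_c ≈ 28.9 mm

Mid-depth of clay below the ground surface: z = 3.9 + 7.8/2 = 7.8 m.
Total vertical stress at mid-clay: σ_v = 19.9×3.9 + 17.5×3.9 = 145.86 kPa.
Pore pressure: u = 9.81×(7.8 − 1.2) = 64.746 kPa.
Initial effective stress: σ'_0 = σ_v − u = 145.86 − 64.746 = 81.114 kPa.
Final effective stress: σ'_f = 81.114 + 70 = 151.11 kPa.
σ'_f = 151.11 ≤ σ'_p = 245 kPa, so the clay remains overconsolidated and only the recompression index applies:
S_c = C_r·H/(1+e₀)·log₁₀(σ'_f/σ'_0) = 0.023×7.8/1.68×log₁₀(151.11/81.114)
    = 0.10679 × 0.2702 = 0.02885 m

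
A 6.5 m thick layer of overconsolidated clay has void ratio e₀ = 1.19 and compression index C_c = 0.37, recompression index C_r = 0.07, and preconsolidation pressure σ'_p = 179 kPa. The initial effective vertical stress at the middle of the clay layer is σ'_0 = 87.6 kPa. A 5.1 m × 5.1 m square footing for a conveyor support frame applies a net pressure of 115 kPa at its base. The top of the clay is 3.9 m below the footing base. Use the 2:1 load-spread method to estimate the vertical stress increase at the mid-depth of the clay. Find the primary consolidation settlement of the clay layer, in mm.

Mid-depth of clay below the footing base: z = 3.9 + 6.5/2 = 7.15 m.
Stress increase at mid-clay by the 2:1 spreading method:
Δσ = qBL/((B+z)(L+z)) = 115×5.1×5.1/((5.1+7.15)(5.1+7.15)) = 19.933 kPa
Final effective stress: σ'_f = 87.6 + 19.933 = 107.53 kPa.
σ'_f = 107.53 ≤ σ'_p = 179 kPa, so the clay remains overconsolidated and only the recompression index applies:
S_c = C_r·H/(1+e₀)·log₁₀(σ'_f/σ'_0) = 0.07×6.5/2.19×log₁₀(107.53/87.6)
    = 0.20776 × 0.089026 = 0.0185 m

S_c ≈ 18.5 mm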